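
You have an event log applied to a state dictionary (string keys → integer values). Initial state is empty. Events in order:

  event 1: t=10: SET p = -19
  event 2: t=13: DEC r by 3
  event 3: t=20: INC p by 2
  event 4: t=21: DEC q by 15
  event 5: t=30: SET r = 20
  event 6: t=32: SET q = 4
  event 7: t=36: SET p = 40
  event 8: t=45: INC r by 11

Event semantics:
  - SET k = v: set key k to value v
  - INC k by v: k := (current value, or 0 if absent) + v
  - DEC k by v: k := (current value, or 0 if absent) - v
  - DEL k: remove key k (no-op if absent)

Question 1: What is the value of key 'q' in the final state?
Track key 'q' through all 8 events:
  event 1 (t=10: SET p = -19): q unchanged
  event 2 (t=13: DEC r by 3): q unchanged
  event 3 (t=20: INC p by 2): q unchanged
  event 4 (t=21: DEC q by 15): q (absent) -> -15
  event 5 (t=30: SET r = 20): q unchanged
  event 6 (t=32: SET q = 4): q -15 -> 4
  event 7 (t=36: SET p = 40): q unchanged
  event 8 (t=45: INC r by 11): q unchanged
Final: q = 4

Answer: 4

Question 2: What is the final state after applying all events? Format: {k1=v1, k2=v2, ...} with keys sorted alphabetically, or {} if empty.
Answer: {p=40, q=4, r=31}

Derivation:
  after event 1 (t=10: SET p = -19): {p=-19}
  after event 2 (t=13: DEC r by 3): {p=-19, r=-3}
  after event 3 (t=20: INC p by 2): {p=-17, r=-3}
  after event 4 (t=21: DEC q by 15): {p=-17, q=-15, r=-3}
  after event 5 (t=30: SET r = 20): {p=-17, q=-15, r=20}
  after event 6 (t=32: SET q = 4): {p=-17, q=4, r=20}
  after event 7 (t=36: SET p = 40): {p=40, q=4, r=20}
  after event 8 (t=45: INC r by 11): {p=40, q=4, r=31}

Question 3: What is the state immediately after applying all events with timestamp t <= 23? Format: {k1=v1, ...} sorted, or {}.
Apply events with t <= 23 (4 events):
  after event 1 (t=10: SET p = -19): {p=-19}
  after event 2 (t=13: DEC r by 3): {p=-19, r=-3}
  after event 3 (t=20: INC p by 2): {p=-17, r=-3}
  after event 4 (t=21: DEC q by 15): {p=-17, q=-15, r=-3}

Answer: {p=-17, q=-15, r=-3}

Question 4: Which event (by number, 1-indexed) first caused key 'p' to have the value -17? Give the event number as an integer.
Looking for first event where p becomes -17:
  event 1: p = -19
  event 2: p = -19
  event 3: p -19 -> -17  <-- first match

Answer: 3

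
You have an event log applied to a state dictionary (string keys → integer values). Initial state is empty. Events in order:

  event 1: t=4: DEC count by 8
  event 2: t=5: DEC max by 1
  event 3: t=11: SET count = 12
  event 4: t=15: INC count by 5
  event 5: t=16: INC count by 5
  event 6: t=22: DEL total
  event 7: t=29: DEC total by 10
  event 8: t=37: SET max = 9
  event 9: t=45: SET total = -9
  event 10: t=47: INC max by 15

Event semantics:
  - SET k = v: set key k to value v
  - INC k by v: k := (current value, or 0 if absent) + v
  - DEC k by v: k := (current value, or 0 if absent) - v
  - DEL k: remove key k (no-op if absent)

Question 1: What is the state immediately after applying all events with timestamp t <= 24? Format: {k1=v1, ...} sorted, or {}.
Answer: {count=22, max=-1}

Derivation:
Apply events with t <= 24 (6 events):
  after event 1 (t=4: DEC count by 8): {count=-8}
  after event 2 (t=5: DEC max by 1): {count=-8, max=-1}
  after event 3 (t=11: SET count = 12): {count=12, max=-1}
  after event 4 (t=15: INC count by 5): {count=17, max=-1}
  after event 5 (t=16: INC count by 5): {count=22, max=-1}
  after event 6 (t=22: DEL total): {count=22, max=-1}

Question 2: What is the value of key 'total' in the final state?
Answer: -9

Derivation:
Track key 'total' through all 10 events:
  event 1 (t=4: DEC count by 8): total unchanged
  event 2 (t=5: DEC max by 1): total unchanged
  event 3 (t=11: SET count = 12): total unchanged
  event 4 (t=15: INC count by 5): total unchanged
  event 5 (t=16: INC count by 5): total unchanged
  event 6 (t=22: DEL total): total (absent) -> (absent)
  event 7 (t=29: DEC total by 10): total (absent) -> -10
  event 8 (t=37: SET max = 9): total unchanged
  event 9 (t=45: SET total = -9): total -10 -> -9
  event 10 (t=47: INC max by 15): total unchanged
Final: total = -9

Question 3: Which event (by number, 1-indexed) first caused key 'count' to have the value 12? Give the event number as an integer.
Answer: 3

Derivation:
Looking for first event where count becomes 12:
  event 1: count = -8
  event 2: count = -8
  event 3: count -8 -> 12  <-- first match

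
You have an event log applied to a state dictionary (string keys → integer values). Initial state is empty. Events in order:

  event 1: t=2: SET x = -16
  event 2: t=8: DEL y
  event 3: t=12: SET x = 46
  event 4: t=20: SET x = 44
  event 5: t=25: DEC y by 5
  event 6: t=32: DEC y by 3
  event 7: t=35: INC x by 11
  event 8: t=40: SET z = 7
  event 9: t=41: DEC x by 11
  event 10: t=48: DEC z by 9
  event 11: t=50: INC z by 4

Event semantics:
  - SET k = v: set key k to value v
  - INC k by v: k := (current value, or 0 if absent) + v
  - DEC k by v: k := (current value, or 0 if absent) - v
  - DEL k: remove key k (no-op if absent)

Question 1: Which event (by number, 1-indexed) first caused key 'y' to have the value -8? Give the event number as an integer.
Looking for first event where y becomes -8:
  event 5: y = -5
  event 6: y -5 -> -8  <-- first match

Answer: 6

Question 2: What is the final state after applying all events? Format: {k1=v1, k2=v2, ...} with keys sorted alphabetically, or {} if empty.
Answer: {x=44, y=-8, z=2}

Derivation:
  after event 1 (t=2: SET x = -16): {x=-16}
  after event 2 (t=8: DEL y): {x=-16}
  after event 3 (t=12: SET x = 46): {x=46}
  after event 4 (t=20: SET x = 44): {x=44}
  after event 5 (t=25: DEC y by 5): {x=44, y=-5}
  after event 6 (t=32: DEC y by 3): {x=44, y=-8}
  after event 7 (t=35: INC x by 11): {x=55, y=-8}
  after event 8 (t=40: SET z = 7): {x=55, y=-8, z=7}
  after event 9 (t=41: DEC x by 11): {x=44, y=-8, z=7}
  after event 10 (t=48: DEC z by 9): {x=44, y=-8, z=-2}
  after event 11 (t=50: INC z by 4): {x=44, y=-8, z=2}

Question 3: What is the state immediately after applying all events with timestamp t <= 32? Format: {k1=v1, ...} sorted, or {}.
Answer: {x=44, y=-8}

Derivation:
Apply events with t <= 32 (6 events):
  after event 1 (t=2: SET x = -16): {x=-16}
  after event 2 (t=8: DEL y): {x=-16}
  after event 3 (t=12: SET x = 46): {x=46}
  after event 4 (t=20: SET x = 44): {x=44}
  after event 5 (t=25: DEC y by 5): {x=44, y=-5}
  after event 6 (t=32: DEC y by 3): {x=44, y=-8}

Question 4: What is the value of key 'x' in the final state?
Track key 'x' through all 11 events:
  event 1 (t=2: SET x = -16): x (absent) -> -16
  event 2 (t=8: DEL y): x unchanged
  event 3 (t=12: SET x = 46): x -16 -> 46
  event 4 (t=20: SET x = 44): x 46 -> 44
  event 5 (t=25: DEC y by 5): x unchanged
  event 6 (t=32: DEC y by 3): x unchanged
  event 7 (t=35: INC x by 11): x 44 -> 55
  event 8 (t=40: SET z = 7): x unchanged
  event 9 (t=41: DEC x by 11): x 55 -> 44
  event 10 (t=48: DEC z by 9): x unchanged
  event 11 (t=50: INC z by 4): x unchanged
Final: x = 44

Answer: 44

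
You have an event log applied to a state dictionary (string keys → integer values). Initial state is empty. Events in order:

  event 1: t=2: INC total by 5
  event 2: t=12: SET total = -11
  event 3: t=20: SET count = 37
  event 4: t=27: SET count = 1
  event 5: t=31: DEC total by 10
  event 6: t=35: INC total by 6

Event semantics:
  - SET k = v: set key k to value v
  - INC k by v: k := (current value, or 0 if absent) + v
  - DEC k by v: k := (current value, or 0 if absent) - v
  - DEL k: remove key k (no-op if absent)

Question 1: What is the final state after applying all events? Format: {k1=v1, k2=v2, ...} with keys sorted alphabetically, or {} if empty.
Answer: {count=1, total=-15}

Derivation:
  after event 1 (t=2: INC total by 5): {total=5}
  after event 2 (t=12: SET total = -11): {total=-11}
  after event 3 (t=20: SET count = 37): {count=37, total=-11}
  after event 4 (t=27: SET count = 1): {count=1, total=-11}
  after event 5 (t=31: DEC total by 10): {count=1, total=-21}
  after event 6 (t=35: INC total by 6): {count=1, total=-15}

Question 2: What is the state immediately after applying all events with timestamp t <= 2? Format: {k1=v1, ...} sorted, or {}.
Answer: {total=5}

Derivation:
Apply events with t <= 2 (1 events):
  after event 1 (t=2: INC total by 5): {total=5}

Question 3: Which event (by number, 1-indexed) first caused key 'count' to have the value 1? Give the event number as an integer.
Looking for first event where count becomes 1:
  event 3: count = 37
  event 4: count 37 -> 1  <-- first match

Answer: 4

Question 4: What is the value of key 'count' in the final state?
Answer: 1

Derivation:
Track key 'count' through all 6 events:
  event 1 (t=2: INC total by 5): count unchanged
  event 2 (t=12: SET total = -11): count unchanged
  event 3 (t=20: SET count = 37): count (absent) -> 37
  event 4 (t=27: SET count = 1): count 37 -> 1
  event 5 (t=31: DEC total by 10): count unchanged
  event 6 (t=35: INC total by 6): count unchanged
Final: count = 1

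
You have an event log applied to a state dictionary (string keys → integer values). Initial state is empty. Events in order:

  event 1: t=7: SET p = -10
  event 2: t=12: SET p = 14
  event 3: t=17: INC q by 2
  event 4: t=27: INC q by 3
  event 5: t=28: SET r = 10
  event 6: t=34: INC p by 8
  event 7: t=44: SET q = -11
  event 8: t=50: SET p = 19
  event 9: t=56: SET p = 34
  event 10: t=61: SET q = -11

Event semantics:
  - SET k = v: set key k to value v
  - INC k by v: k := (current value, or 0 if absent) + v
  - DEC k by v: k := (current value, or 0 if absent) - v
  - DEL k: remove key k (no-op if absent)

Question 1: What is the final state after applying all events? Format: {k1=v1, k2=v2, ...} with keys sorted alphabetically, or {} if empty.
  after event 1 (t=7: SET p = -10): {p=-10}
  after event 2 (t=12: SET p = 14): {p=14}
  after event 3 (t=17: INC q by 2): {p=14, q=2}
  after event 4 (t=27: INC q by 3): {p=14, q=5}
  after event 5 (t=28: SET r = 10): {p=14, q=5, r=10}
  after event 6 (t=34: INC p by 8): {p=22, q=5, r=10}
  after event 7 (t=44: SET q = -11): {p=22, q=-11, r=10}
  after event 8 (t=50: SET p = 19): {p=19, q=-11, r=10}
  after event 9 (t=56: SET p = 34): {p=34, q=-11, r=10}
  after event 10 (t=61: SET q = -11): {p=34, q=-11, r=10}

Answer: {p=34, q=-11, r=10}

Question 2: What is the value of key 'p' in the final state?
Track key 'p' through all 10 events:
  event 1 (t=7: SET p = -10): p (absent) -> -10
  event 2 (t=12: SET p = 14): p -10 -> 14
  event 3 (t=17: INC q by 2): p unchanged
  event 4 (t=27: INC q by 3): p unchanged
  event 5 (t=28: SET r = 10): p unchanged
  event 6 (t=34: INC p by 8): p 14 -> 22
  event 7 (t=44: SET q = -11): p unchanged
  event 8 (t=50: SET p = 19): p 22 -> 19
  event 9 (t=56: SET p = 34): p 19 -> 34
  event 10 (t=61: SET q = -11): p unchanged
Final: p = 34

Answer: 34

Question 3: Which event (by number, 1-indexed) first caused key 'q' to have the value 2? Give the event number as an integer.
Looking for first event where q becomes 2:
  event 3: q (absent) -> 2  <-- first match

Answer: 3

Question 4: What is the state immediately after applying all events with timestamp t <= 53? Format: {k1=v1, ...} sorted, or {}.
Answer: {p=19, q=-11, r=10}

Derivation:
Apply events with t <= 53 (8 events):
  after event 1 (t=7: SET p = -10): {p=-10}
  after event 2 (t=12: SET p = 14): {p=14}
  after event 3 (t=17: INC q by 2): {p=14, q=2}
  after event 4 (t=27: INC q by 3): {p=14, q=5}
  after event 5 (t=28: SET r = 10): {p=14, q=5, r=10}
  after event 6 (t=34: INC p by 8): {p=22, q=5, r=10}
  after event 7 (t=44: SET q = -11): {p=22, q=-11, r=10}
  after event 8 (t=50: SET p = 19): {p=19, q=-11, r=10}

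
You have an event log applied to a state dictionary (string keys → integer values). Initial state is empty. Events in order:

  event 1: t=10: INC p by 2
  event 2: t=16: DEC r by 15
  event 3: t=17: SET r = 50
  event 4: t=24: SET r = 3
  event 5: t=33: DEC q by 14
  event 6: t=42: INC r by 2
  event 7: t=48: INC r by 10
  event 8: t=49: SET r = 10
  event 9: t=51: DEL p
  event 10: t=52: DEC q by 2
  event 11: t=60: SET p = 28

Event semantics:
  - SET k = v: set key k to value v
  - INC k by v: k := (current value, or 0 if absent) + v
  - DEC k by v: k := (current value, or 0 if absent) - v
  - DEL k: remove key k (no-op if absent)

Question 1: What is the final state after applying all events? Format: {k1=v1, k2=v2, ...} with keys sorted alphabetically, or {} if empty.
  after event 1 (t=10: INC p by 2): {p=2}
  after event 2 (t=16: DEC r by 15): {p=2, r=-15}
  after event 3 (t=17: SET r = 50): {p=2, r=50}
  after event 4 (t=24: SET r = 3): {p=2, r=3}
  after event 5 (t=33: DEC q by 14): {p=2, q=-14, r=3}
  after event 6 (t=42: INC r by 2): {p=2, q=-14, r=5}
  after event 7 (t=48: INC r by 10): {p=2, q=-14, r=15}
  after event 8 (t=49: SET r = 10): {p=2, q=-14, r=10}
  after event 9 (t=51: DEL p): {q=-14, r=10}
  after event 10 (t=52: DEC q by 2): {q=-16, r=10}
  after event 11 (t=60: SET p = 28): {p=28, q=-16, r=10}

Answer: {p=28, q=-16, r=10}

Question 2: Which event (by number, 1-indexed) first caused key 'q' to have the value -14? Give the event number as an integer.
Looking for first event where q becomes -14:
  event 5: q (absent) -> -14  <-- first match

Answer: 5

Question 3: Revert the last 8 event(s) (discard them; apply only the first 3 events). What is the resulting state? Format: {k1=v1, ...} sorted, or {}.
Answer: {p=2, r=50}

Derivation:
Keep first 3 events (discard last 8):
  after event 1 (t=10: INC p by 2): {p=2}
  after event 2 (t=16: DEC r by 15): {p=2, r=-15}
  after event 3 (t=17: SET r = 50): {p=2, r=50}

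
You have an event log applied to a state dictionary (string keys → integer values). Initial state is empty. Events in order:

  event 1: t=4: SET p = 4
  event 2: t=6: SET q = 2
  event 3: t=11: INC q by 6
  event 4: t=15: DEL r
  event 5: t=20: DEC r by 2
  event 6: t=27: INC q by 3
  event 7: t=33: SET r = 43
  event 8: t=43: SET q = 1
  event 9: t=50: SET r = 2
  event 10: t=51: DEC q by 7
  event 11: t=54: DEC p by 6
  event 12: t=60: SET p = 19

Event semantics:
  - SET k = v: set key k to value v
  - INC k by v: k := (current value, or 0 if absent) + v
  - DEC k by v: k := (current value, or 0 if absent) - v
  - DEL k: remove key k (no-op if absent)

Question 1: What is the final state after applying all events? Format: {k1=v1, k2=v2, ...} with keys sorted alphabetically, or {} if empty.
  after event 1 (t=4: SET p = 4): {p=4}
  after event 2 (t=6: SET q = 2): {p=4, q=2}
  after event 3 (t=11: INC q by 6): {p=4, q=8}
  after event 4 (t=15: DEL r): {p=4, q=8}
  after event 5 (t=20: DEC r by 2): {p=4, q=8, r=-2}
  after event 6 (t=27: INC q by 3): {p=4, q=11, r=-2}
  after event 7 (t=33: SET r = 43): {p=4, q=11, r=43}
  after event 8 (t=43: SET q = 1): {p=4, q=1, r=43}
  after event 9 (t=50: SET r = 2): {p=4, q=1, r=2}
  after event 10 (t=51: DEC q by 7): {p=4, q=-6, r=2}
  after event 11 (t=54: DEC p by 6): {p=-2, q=-6, r=2}
  after event 12 (t=60: SET p = 19): {p=19, q=-6, r=2}

Answer: {p=19, q=-6, r=2}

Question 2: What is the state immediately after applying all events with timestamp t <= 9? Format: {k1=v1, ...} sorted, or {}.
Apply events with t <= 9 (2 events):
  after event 1 (t=4: SET p = 4): {p=4}
  after event 2 (t=6: SET q = 2): {p=4, q=2}

Answer: {p=4, q=2}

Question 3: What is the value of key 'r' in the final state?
Track key 'r' through all 12 events:
  event 1 (t=4: SET p = 4): r unchanged
  event 2 (t=6: SET q = 2): r unchanged
  event 3 (t=11: INC q by 6): r unchanged
  event 4 (t=15: DEL r): r (absent) -> (absent)
  event 5 (t=20: DEC r by 2): r (absent) -> -2
  event 6 (t=27: INC q by 3): r unchanged
  event 7 (t=33: SET r = 43): r -2 -> 43
  event 8 (t=43: SET q = 1): r unchanged
  event 9 (t=50: SET r = 2): r 43 -> 2
  event 10 (t=51: DEC q by 7): r unchanged
  event 11 (t=54: DEC p by 6): r unchanged
  event 12 (t=60: SET p = 19): r unchanged
Final: r = 2

Answer: 2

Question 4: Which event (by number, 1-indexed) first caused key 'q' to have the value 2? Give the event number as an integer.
Looking for first event where q becomes 2:
  event 2: q (absent) -> 2  <-- first match

Answer: 2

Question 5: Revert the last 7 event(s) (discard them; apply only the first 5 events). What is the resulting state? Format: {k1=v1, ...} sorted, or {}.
Keep first 5 events (discard last 7):
  after event 1 (t=4: SET p = 4): {p=4}
  after event 2 (t=6: SET q = 2): {p=4, q=2}
  after event 3 (t=11: INC q by 6): {p=4, q=8}
  after event 4 (t=15: DEL r): {p=4, q=8}
  after event 5 (t=20: DEC r by 2): {p=4, q=8, r=-2}

Answer: {p=4, q=8, r=-2}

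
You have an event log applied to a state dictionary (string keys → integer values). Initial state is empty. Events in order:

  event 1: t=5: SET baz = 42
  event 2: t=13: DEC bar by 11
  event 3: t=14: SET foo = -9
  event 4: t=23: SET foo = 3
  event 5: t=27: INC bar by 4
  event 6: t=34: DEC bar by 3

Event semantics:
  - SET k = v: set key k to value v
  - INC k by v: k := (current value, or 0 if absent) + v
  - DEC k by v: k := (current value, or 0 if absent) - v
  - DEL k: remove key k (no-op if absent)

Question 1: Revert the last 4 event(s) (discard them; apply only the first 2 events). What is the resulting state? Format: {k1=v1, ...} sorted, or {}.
Keep first 2 events (discard last 4):
  after event 1 (t=5: SET baz = 42): {baz=42}
  after event 2 (t=13: DEC bar by 11): {bar=-11, baz=42}

Answer: {bar=-11, baz=42}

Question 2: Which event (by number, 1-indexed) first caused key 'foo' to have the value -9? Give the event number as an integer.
Looking for first event where foo becomes -9:
  event 3: foo (absent) -> -9  <-- first match

Answer: 3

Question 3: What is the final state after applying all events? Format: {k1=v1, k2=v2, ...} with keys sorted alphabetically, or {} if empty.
Answer: {bar=-10, baz=42, foo=3}

Derivation:
  after event 1 (t=5: SET baz = 42): {baz=42}
  after event 2 (t=13: DEC bar by 11): {bar=-11, baz=42}
  after event 3 (t=14: SET foo = -9): {bar=-11, baz=42, foo=-9}
  after event 4 (t=23: SET foo = 3): {bar=-11, baz=42, foo=3}
  after event 5 (t=27: INC bar by 4): {bar=-7, baz=42, foo=3}
  after event 6 (t=34: DEC bar by 3): {bar=-10, baz=42, foo=3}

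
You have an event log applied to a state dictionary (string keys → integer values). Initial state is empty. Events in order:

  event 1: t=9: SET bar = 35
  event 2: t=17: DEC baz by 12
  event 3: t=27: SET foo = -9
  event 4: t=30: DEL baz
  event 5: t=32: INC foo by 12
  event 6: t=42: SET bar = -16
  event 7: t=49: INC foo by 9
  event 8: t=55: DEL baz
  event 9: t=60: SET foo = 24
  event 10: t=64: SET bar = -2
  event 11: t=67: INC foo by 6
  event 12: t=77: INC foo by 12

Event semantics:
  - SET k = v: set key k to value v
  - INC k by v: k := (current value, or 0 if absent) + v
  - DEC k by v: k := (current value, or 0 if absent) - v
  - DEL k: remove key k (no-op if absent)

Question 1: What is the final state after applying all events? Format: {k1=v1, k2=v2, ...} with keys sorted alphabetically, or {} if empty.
Answer: {bar=-2, foo=42}

Derivation:
  after event 1 (t=9: SET bar = 35): {bar=35}
  after event 2 (t=17: DEC baz by 12): {bar=35, baz=-12}
  after event 3 (t=27: SET foo = -9): {bar=35, baz=-12, foo=-9}
  after event 4 (t=30: DEL baz): {bar=35, foo=-9}
  after event 5 (t=32: INC foo by 12): {bar=35, foo=3}
  after event 6 (t=42: SET bar = -16): {bar=-16, foo=3}
  after event 7 (t=49: INC foo by 9): {bar=-16, foo=12}
  after event 8 (t=55: DEL baz): {bar=-16, foo=12}
  after event 9 (t=60: SET foo = 24): {bar=-16, foo=24}
  after event 10 (t=64: SET bar = -2): {bar=-2, foo=24}
  after event 11 (t=67: INC foo by 6): {bar=-2, foo=30}
  after event 12 (t=77: INC foo by 12): {bar=-2, foo=42}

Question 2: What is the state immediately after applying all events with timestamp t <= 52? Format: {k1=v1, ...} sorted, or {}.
Answer: {bar=-16, foo=12}

Derivation:
Apply events with t <= 52 (7 events):
  after event 1 (t=9: SET bar = 35): {bar=35}
  after event 2 (t=17: DEC baz by 12): {bar=35, baz=-12}
  after event 3 (t=27: SET foo = -9): {bar=35, baz=-12, foo=-9}
  after event 4 (t=30: DEL baz): {bar=35, foo=-9}
  after event 5 (t=32: INC foo by 12): {bar=35, foo=3}
  after event 6 (t=42: SET bar = -16): {bar=-16, foo=3}
  after event 7 (t=49: INC foo by 9): {bar=-16, foo=12}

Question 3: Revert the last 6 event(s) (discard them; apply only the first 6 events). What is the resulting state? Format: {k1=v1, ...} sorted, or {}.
Keep first 6 events (discard last 6):
  after event 1 (t=9: SET bar = 35): {bar=35}
  after event 2 (t=17: DEC baz by 12): {bar=35, baz=-12}
  after event 3 (t=27: SET foo = -9): {bar=35, baz=-12, foo=-9}
  after event 4 (t=30: DEL baz): {bar=35, foo=-9}
  after event 5 (t=32: INC foo by 12): {bar=35, foo=3}
  after event 6 (t=42: SET bar = -16): {bar=-16, foo=3}

Answer: {bar=-16, foo=3}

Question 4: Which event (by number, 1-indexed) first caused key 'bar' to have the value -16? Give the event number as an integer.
Answer: 6

Derivation:
Looking for first event where bar becomes -16:
  event 1: bar = 35
  event 2: bar = 35
  event 3: bar = 35
  event 4: bar = 35
  event 5: bar = 35
  event 6: bar 35 -> -16  <-- first match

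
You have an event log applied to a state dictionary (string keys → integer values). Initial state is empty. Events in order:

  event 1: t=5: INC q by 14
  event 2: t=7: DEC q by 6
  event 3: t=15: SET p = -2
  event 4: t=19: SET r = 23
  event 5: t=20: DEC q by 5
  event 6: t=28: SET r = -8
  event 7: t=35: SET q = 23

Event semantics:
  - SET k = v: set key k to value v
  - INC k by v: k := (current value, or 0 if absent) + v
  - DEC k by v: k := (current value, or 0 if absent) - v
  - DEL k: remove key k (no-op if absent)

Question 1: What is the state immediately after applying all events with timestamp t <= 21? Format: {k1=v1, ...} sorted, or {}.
Answer: {p=-2, q=3, r=23}

Derivation:
Apply events with t <= 21 (5 events):
  after event 1 (t=5: INC q by 14): {q=14}
  after event 2 (t=7: DEC q by 6): {q=8}
  after event 3 (t=15: SET p = -2): {p=-2, q=8}
  after event 4 (t=19: SET r = 23): {p=-2, q=8, r=23}
  after event 5 (t=20: DEC q by 5): {p=-2, q=3, r=23}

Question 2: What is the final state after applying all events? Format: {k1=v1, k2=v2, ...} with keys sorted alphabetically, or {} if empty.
  after event 1 (t=5: INC q by 14): {q=14}
  after event 2 (t=7: DEC q by 6): {q=8}
  after event 3 (t=15: SET p = -2): {p=-2, q=8}
  after event 4 (t=19: SET r = 23): {p=-2, q=8, r=23}
  after event 5 (t=20: DEC q by 5): {p=-2, q=3, r=23}
  after event 6 (t=28: SET r = -8): {p=-2, q=3, r=-8}
  after event 7 (t=35: SET q = 23): {p=-2, q=23, r=-8}

Answer: {p=-2, q=23, r=-8}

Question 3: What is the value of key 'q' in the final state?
Track key 'q' through all 7 events:
  event 1 (t=5: INC q by 14): q (absent) -> 14
  event 2 (t=7: DEC q by 6): q 14 -> 8
  event 3 (t=15: SET p = -2): q unchanged
  event 4 (t=19: SET r = 23): q unchanged
  event 5 (t=20: DEC q by 5): q 8 -> 3
  event 6 (t=28: SET r = -8): q unchanged
  event 7 (t=35: SET q = 23): q 3 -> 23
Final: q = 23

Answer: 23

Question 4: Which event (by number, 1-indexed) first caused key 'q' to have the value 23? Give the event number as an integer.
Answer: 7

Derivation:
Looking for first event where q becomes 23:
  event 1: q = 14
  event 2: q = 8
  event 3: q = 8
  event 4: q = 8
  event 5: q = 3
  event 6: q = 3
  event 7: q 3 -> 23  <-- first match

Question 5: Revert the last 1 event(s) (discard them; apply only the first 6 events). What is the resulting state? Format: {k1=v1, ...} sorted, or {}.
Keep first 6 events (discard last 1):
  after event 1 (t=5: INC q by 14): {q=14}
  after event 2 (t=7: DEC q by 6): {q=8}
  after event 3 (t=15: SET p = -2): {p=-2, q=8}
  after event 4 (t=19: SET r = 23): {p=-2, q=8, r=23}
  after event 5 (t=20: DEC q by 5): {p=-2, q=3, r=23}
  after event 6 (t=28: SET r = -8): {p=-2, q=3, r=-8}

Answer: {p=-2, q=3, r=-8}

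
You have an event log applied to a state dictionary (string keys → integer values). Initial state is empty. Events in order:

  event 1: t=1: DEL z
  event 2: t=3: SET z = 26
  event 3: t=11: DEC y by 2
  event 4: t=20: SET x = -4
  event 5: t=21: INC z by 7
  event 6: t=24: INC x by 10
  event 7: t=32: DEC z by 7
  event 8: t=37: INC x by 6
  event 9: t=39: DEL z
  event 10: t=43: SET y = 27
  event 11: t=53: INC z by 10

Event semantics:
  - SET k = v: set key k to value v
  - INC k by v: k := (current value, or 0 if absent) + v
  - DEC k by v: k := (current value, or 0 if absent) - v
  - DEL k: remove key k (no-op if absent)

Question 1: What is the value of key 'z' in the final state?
Track key 'z' through all 11 events:
  event 1 (t=1: DEL z): z (absent) -> (absent)
  event 2 (t=3: SET z = 26): z (absent) -> 26
  event 3 (t=11: DEC y by 2): z unchanged
  event 4 (t=20: SET x = -4): z unchanged
  event 5 (t=21: INC z by 7): z 26 -> 33
  event 6 (t=24: INC x by 10): z unchanged
  event 7 (t=32: DEC z by 7): z 33 -> 26
  event 8 (t=37: INC x by 6): z unchanged
  event 9 (t=39: DEL z): z 26 -> (absent)
  event 10 (t=43: SET y = 27): z unchanged
  event 11 (t=53: INC z by 10): z (absent) -> 10
Final: z = 10

Answer: 10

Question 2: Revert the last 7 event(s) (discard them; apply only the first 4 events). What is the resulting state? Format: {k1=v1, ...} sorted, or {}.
Answer: {x=-4, y=-2, z=26}

Derivation:
Keep first 4 events (discard last 7):
  after event 1 (t=1: DEL z): {}
  after event 2 (t=3: SET z = 26): {z=26}
  after event 3 (t=11: DEC y by 2): {y=-2, z=26}
  after event 4 (t=20: SET x = -4): {x=-4, y=-2, z=26}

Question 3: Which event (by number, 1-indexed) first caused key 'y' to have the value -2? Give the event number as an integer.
Looking for first event where y becomes -2:
  event 3: y (absent) -> -2  <-- first match

Answer: 3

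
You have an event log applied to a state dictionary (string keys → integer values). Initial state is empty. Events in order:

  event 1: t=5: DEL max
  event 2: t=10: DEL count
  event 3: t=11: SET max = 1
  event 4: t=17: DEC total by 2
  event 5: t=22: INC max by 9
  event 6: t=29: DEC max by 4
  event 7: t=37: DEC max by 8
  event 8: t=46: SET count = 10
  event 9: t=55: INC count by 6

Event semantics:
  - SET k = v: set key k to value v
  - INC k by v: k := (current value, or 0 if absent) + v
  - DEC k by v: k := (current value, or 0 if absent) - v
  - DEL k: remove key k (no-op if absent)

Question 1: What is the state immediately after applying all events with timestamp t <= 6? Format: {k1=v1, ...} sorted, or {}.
Apply events with t <= 6 (1 events):
  after event 1 (t=5: DEL max): {}

Answer: {}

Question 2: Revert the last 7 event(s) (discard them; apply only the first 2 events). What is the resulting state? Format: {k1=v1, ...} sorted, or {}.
Keep first 2 events (discard last 7):
  after event 1 (t=5: DEL max): {}
  after event 2 (t=10: DEL count): {}

Answer: {}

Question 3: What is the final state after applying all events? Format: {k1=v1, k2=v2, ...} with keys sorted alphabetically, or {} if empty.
  after event 1 (t=5: DEL max): {}
  after event 2 (t=10: DEL count): {}
  after event 3 (t=11: SET max = 1): {max=1}
  after event 4 (t=17: DEC total by 2): {max=1, total=-2}
  after event 5 (t=22: INC max by 9): {max=10, total=-2}
  after event 6 (t=29: DEC max by 4): {max=6, total=-2}
  after event 7 (t=37: DEC max by 8): {max=-2, total=-2}
  after event 8 (t=46: SET count = 10): {count=10, max=-2, total=-2}
  after event 9 (t=55: INC count by 6): {count=16, max=-2, total=-2}

Answer: {count=16, max=-2, total=-2}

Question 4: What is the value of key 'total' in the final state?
Answer: -2

Derivation:
Track key 'total' through all 9 events:
  event 1 (t=5: DEL max): total unchanged
  event 2 (t=10: DEL count): total unchanged
  event 3 (t=11: SET max = 1): total unchanged
  event 4 (t=17: DEC total by 2): total (absent) -> -2
  event 5 (t=22: INC max by 9): total unchanged
  event 6 (t=29: DEC max by 4): total unchanged
  event 7 (t=37: DEC max by 8): total unchanged
  event 8 (t=46: SET count = 10): total unchanged
  event 9 (t=55: INC count by 6): total unchanged
Final: total = -2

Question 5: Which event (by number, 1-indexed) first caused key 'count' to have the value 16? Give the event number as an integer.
Looking for first event where count becomes 16:
  event 8: count = 10
  event 9: count 10 -> 16  <-- first match

Answer: 9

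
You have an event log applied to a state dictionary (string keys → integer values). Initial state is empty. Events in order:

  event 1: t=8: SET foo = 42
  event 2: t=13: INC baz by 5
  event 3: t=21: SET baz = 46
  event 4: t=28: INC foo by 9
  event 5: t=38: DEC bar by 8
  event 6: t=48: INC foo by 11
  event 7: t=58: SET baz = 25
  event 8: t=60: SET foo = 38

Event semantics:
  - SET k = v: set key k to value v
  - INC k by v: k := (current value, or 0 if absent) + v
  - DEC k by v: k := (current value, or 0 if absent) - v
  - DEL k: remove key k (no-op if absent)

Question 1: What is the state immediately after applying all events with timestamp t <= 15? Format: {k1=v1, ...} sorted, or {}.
Apply events with t <= 15 (2 events):
  after event 1 (t=8: SET foo = 42): {foo=42}
  after event 2 (t=13: INC baz by 5): {baz=5, foo=42}

Answer: {baz=5, foo=42}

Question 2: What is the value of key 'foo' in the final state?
Track key 'foo' through all 8 events:
  event 1 (t=8: SET foo = 42): foo (absent) -> 42
  event 2 (t=13: INC baz by 5): foo unchanged
  event 3 (t=21: SET baz = 46): foo unchanged
  event 4 (t=28: INC foo by 9): foo 42 -> 51
  event 5 (t=38: DEC bar by 8): foo unchanged
  event 6 (t=48: INC foo by 11): foo 51 -> 62
  event 7 (t=58: SET baz = 25): foo unchanged
  event 8 (t=60: SET foo = 38): foo 62 -> 38
Final: foo = 38

Answer: 38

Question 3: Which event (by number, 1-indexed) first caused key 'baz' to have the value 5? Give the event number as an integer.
Looking for first event where baz becomes 5:
  event 2: baz (absent) -> 5  <-- first match

Answer: 2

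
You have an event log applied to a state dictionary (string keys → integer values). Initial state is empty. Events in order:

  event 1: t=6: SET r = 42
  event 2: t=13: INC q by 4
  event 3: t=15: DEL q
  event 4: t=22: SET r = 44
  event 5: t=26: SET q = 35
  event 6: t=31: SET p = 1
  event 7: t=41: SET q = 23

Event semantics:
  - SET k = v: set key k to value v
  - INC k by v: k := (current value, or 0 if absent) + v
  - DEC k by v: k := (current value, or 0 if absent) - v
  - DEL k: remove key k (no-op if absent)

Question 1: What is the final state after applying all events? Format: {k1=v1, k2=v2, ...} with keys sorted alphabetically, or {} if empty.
  after event 1 (t=6: SET r = 42): {r=42}
  after event 2 (t=13: INC q by 4): {q=4, r=42}
  after event 3 (t=15: DEL q): {r=42}
  after event 4 (t=22: SET r = 44): {r=44}
  after event 5 (t=26: SET q = 35): {q=35, r=44}
  after event 6 (t=31: SET p = 1): {p=1, q=35, r=44}
  after event 7 (t=41: SET q = 23): {p=1, q=23, r=44}

Answer: {p=1, q=23, r=44}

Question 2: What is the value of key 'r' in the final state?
Answer: 44

Derivation:
Track key 'r' through all 7 events:
  event 1 (t=6: SET r = 42): r (absent) -> 42
  event 2 (t=13: INC q by 4): r unchanged
  event 3 (t=15: DEL q): r unchanged
  event 4 (t=22: SET r = 44): r 42 -> 44
  event 5 (t=26: SET q = 35): r unchanged
  event 6 (t=31: SET p = 1): r unchanged
  event 7 (t=41: SET q = 23): r unchanged
Final: r = 44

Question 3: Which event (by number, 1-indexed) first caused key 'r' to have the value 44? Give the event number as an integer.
Looking for first event where r becomes 44:
  event 1: r = 42
  event 2: r = 42
  event 3: r = 42
  event 4: r 42 -> 44  <-- first match

Answer: 4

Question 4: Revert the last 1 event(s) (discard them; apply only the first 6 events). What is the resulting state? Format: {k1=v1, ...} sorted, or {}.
Answer: {p=1, q=35, r=44}

Derivation:
Keep first 6 events (discard last 1):
  after event 1 (t=6: SET r = 42): {r=42}
  after event 2 (t=13: INC q by 4): {q=4, r=42}
  after event 3 (t=15: DEL q): {r=42}
  after event 4 (t=22: SET r = 44): {r=44}
  after event 5 (t=26: SET q = 35): {q=35, r=44}
  after event 6 (t=31: SET p = 1): {p=1, q=35, r=44}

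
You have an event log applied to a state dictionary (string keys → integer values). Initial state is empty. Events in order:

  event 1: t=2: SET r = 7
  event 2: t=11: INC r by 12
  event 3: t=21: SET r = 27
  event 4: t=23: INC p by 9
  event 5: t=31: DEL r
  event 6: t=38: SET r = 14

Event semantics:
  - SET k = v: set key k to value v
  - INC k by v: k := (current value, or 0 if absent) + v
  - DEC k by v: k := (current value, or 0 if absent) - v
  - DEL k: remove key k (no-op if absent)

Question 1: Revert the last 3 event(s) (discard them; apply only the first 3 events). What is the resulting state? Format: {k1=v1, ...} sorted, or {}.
Keep first 3 events (discard last 3):
  after event 1 (t=2: SET r = 7): {r=7}
  after event 2 (t=11: INC r by 12): {r=19}
  after event 3 (t=21: SET r = 27): {r=27}

Answer: {r=27}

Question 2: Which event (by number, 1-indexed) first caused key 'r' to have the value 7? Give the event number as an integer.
Answer: 1

Derivation:
Looking for first event where r becomes 7:
  event 1: r (absent) -> 7  <-- first match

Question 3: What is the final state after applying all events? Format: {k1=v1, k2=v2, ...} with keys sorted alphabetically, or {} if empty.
  after event 1 (t=2: SET r = 7): {r=7}
  after event 2 (t=11: INC r by 12): {r=19}
  after event 3 (t=21: SET r = 27): {r=27}
  after event 4 (t=23: INC p by 9): {p=9, r=27}
  after event 5 (t=31: DEL r): {p=9}
  after event 6 (t=38: SET r = 14): {p=9, r=14}

Answer: {p=9, r=14}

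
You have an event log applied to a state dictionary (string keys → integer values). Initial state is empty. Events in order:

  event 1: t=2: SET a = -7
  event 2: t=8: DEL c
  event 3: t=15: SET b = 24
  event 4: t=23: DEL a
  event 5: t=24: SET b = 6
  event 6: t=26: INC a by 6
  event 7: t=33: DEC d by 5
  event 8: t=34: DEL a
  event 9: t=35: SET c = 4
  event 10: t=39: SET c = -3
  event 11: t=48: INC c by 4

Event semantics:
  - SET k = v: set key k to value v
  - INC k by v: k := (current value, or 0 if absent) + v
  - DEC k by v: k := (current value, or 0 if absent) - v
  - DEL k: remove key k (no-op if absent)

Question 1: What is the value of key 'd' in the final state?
Answer: -5

Derivation:
Track key 'd' through all 11 events:
  event 1 (t=2: SET a = -7): d unchanged
  event 2 (t=8: DEL c): d unchanged
  event 3 (t=15: SET b = 24): d unchanged
  event 4 (t=23: DEL a): d unchanged
  event 5 (t=24: SET b = 6): d unchanged
  event 6 (t=26: INC a by 6): d unchanged
  event 7 (t=33: DEC d by 5): d (absent) -> -5
  event 8 (t=34: DEL a): d unchanged
  event 9 (t=35: SET c = 4): d unchanged
  event 10 (t=39: SET c = -3): d unchanged
  event 11 (t=48: INC c by 4): d unchanged
Final: d = -5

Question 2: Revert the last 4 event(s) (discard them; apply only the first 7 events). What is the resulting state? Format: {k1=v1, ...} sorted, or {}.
Answer: {a=6, b=6, d=-5}

Derivation:
Keep first 7 events (discard last 4):
  after event 1 (t=2: SET a = -7): {a=-7}
  after event 2 (t=8: DEL c): {a=-7}
  after event 3 (t=15: SET b = 24): {a=-7, b=24}
  after event 4 (t=23: DEL a): {b=24}
  after event 5 (t=24: SET b = 6): {b=6}
  after event 6 (t=26: INC a by 6): {a=6, b=6}
  after event 7 (t=33: DEC d by 5): {a=6, b=6, d=-5}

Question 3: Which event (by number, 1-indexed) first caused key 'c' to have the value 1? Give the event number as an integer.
Looking for first event where c becomes 1:
  event 9: c = 4
  event 10: c = -3
  event 11: c -3 -> 1  <-- first match

Answer: 11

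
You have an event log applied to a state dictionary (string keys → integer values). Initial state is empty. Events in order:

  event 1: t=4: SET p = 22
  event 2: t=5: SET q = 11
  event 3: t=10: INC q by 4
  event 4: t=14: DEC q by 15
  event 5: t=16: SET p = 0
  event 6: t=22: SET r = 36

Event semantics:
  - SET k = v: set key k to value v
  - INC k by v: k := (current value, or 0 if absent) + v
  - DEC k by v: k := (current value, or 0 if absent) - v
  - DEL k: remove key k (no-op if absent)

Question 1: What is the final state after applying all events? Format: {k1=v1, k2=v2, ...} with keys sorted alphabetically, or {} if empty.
Answer: {p=0, q=0, r=36}

Derivation:
  after event 1 (t=4: SET p = 22): {p=22}
  after event 2 (t=5: SET q = 11): {p=22, q=11}
  after event 3 (t=10: INC q by 4): {p=22, q=15}
  after event 4 (t=14: DEC q by 15): {p=22, q=0}
  after event 5 (t=16: SET p = 0): {p=0, q=0}
  after event 6 (t=22: SET r = 36): {p=0, q=0, r=36}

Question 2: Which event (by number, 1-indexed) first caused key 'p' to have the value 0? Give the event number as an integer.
Looking for first event where p becomes 0:
  event 1: p = 22
  event 2: p = 22
  event 3: p = 22
  event 4: p = 22
  event 5: p 22 -> 0  <-- first match

Answer: 5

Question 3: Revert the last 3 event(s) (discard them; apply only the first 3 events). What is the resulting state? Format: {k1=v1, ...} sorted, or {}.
Keep first 3 events (discard last 3):
  after event 1 (t=4: SET p = 22): {p=22}
  after event 2 (t=5: SET q = 11): {p=22, q=11}
  after event 3 (t=10: INC q by 4): {p=22, q=15}

Answer: {p=22, q=15}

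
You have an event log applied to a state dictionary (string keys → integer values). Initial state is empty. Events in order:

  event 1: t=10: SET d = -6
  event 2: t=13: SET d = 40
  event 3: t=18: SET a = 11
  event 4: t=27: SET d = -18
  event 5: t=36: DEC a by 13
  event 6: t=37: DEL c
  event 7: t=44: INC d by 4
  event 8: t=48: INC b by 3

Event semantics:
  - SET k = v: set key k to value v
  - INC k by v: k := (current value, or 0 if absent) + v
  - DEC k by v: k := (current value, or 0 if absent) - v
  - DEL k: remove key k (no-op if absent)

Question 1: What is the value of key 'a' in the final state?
Track key 'a' through all 8 events:
  event 1 (t=10: SET d = -6): a unchanged
  event 2 (t=13: SET d = 40): a unchanged
  event 3 (t=18: SET a = 11): a (absent) -> 11
  event 4 (t=27: SET d = -18): a unchanged
  event 5 (t=36: DEC a by 13): a 11 -> -2
  event 6 (t=37: DEL c): a unchanged
  event 7 (t=44: INC d by 4): a unchanged
  event 8 (t=48: INC b by 3): a unchanged
Final: a = -2

Answer: -2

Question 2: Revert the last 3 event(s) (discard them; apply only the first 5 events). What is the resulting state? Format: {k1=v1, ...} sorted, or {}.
Keep first 5 events (discard last 3):
  after event 1 (t=10: SET d = -6): {d=-6}
  after event 2 (t=13: SET d = 40): {d=40}
  after event 3 (t=18: SET a = 11): {a=11, d=40}
  after event 4 (t=27: SET d = -18): {a=11, d=-18}
  after event 5 (t=36: DEC a by 13): {a=-2, d=-18}

Answer: {a=-2, d=-18}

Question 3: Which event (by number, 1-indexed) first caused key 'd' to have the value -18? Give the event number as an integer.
Answer: 4

Derivation:
Looking for first event where d becomes -18:
  event 1: d = -6
  event 2: d = 40
  event 3: d = 40
  event 4: d 40 -> -18  <-- first match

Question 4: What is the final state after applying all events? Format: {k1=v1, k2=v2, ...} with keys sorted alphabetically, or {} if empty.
  after event 1 (t=10: SET d = -6): {d=-6}
  after event 2 (t=13: SET d = 40): {d=40}
  after event 3 (t=18: SET a = 11): {a=11, d=40}
  after event 4 (t=27: SET d = -18): {a=11, d=-18}
  after event 5 (t=36: DEC a by 13): {a=-2, d=-18}
  after event 6 (t=37: DEL c): {a=-2, d=-18}
  after event 7 (t=44: INC d by 4): {a=-2, d=-14}
  after event 8 (t=48: INC b by 3): {a=-2, b=3, d=-14}

Answer: {a=-2, b=3, d=-14}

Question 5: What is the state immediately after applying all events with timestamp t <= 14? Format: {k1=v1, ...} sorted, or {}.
Answer: {d=40}

Derivation:
Apply events with t <= 14 (2 events):
  after event 1 (t=10: SET d = -6): {d=-6}
  after event 2 (t=13: SET d = 40): {d=40}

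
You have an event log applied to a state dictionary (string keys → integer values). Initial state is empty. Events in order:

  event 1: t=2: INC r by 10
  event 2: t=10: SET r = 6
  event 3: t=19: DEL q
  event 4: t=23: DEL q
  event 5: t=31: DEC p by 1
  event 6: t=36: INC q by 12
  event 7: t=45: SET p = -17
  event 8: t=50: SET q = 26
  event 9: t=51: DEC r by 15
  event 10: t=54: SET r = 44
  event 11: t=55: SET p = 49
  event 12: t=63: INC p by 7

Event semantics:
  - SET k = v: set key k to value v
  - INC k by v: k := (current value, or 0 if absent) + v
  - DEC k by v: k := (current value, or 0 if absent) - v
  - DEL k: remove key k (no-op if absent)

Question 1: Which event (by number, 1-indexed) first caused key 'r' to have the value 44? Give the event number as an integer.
Looking for first event where r becomes 44:
  event 1: r = 10
  event 2: r = 6
  event 3: r = 6
  event 4: r = 6
  event 5: r = 6
  event 6: r = 6
  event 7: r = 6
  event 8: r = 6
  event 9: r = -9
  event 10: r -9 -> 44  <-- first match

Answer: 10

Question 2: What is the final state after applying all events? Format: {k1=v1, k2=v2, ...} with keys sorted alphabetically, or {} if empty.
Answer: {p=56, q=26, r=44}

Derivation:
  after event 1 (t=2: INC r by 10): {r=10}
  after event 2 (t=10: SET r = 6): {r=6}
  after event 3 (t=19: DEL q): {r=6}
  after event 4 (t=23: DEL q): {r=6}
  after event 5 (t=31: DEC p by 1): {p=-1, r=6}
  after event 6 (t=36: INC q by 12): {p=-1, q=12, r=6}
  after event 7 (t=45: SET p = -17): {p=-17, q=12, r=6}
  after event 8 (t=50: SET q = 26): {p=-17, q=26, r=6}
  after event 9 (t=51: DEC r by 15): {p=-17, q=26, r=-9}
  after event 10 (t=54: SET r = 44): {p=-17, q=26, r=44}
  after event 11 (t=55: SET p = 49): {p=49, q=26, r=44}
  after event 12 (t=63: INC p by 7): {p=56, q=26, r=44}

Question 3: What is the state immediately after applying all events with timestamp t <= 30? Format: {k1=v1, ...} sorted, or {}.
Apply events with t <= 30 (4 events):
  after event 1 (t=2: INC r by 10): {r=10}
  after event 2 (t=10: SET r = 6): {r=6}
  after event 3 (t=19: DEL q): {r=6}
  after event 4 (t=23: DEL q): {r=6}

Answer: {r=6}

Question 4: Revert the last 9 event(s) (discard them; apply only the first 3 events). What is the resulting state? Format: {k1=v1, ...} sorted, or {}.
Answer: {r=6}

Derivation:
Keep first 3 events (discard last 9):
  after event 1 (t=2: INC r by 10): {r=10}
  after event 2 (t=10: SET r = 6): {r=6}
  after event 3 (t=19: DEL q): {r=6}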